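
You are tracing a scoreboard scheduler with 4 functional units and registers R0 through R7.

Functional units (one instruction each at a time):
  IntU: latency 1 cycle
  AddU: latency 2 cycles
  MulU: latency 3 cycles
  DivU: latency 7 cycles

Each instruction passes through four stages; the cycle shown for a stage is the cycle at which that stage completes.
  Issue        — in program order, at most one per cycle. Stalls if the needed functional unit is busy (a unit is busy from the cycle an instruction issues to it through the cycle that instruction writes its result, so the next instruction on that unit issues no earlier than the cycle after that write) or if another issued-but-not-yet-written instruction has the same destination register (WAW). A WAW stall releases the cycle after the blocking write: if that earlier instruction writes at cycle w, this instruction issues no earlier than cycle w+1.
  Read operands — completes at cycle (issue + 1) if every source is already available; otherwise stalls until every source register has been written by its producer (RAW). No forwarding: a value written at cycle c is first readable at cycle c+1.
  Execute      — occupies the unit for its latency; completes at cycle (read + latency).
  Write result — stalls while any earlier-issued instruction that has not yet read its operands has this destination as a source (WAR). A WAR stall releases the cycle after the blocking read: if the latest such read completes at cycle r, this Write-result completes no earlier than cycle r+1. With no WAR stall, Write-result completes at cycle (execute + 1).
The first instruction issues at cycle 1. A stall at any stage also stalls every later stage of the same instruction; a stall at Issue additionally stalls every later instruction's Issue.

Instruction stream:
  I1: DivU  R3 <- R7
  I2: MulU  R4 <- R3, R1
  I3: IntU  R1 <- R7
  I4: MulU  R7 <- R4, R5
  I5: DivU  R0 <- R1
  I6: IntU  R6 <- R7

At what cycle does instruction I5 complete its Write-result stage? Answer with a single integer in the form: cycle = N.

cycle = 26

c1: I1 issues→DivU
c2: I1 reads, I2 issues→MulU
c3: I3 issues→IntU
c4: I3 reads
c5: I3 exec-done
c9: I1 exec-done
c10: I1 writes R3
c11: I2 reads
c12: I3 writes R1
c14: I2 exec-done
c15: I2 writes R4
c16: I4 issues→MulU
c17: I4 reads, I5 issues→DivU
c18: I5 reads, I6 issues→IntU
c20: I4 exec-done
c21: I4 writes R7
c22: I6 reads
c23: I6 exec-done
c24: I6 writes R6
c25: I5 exec-done
c26: I5 writes R0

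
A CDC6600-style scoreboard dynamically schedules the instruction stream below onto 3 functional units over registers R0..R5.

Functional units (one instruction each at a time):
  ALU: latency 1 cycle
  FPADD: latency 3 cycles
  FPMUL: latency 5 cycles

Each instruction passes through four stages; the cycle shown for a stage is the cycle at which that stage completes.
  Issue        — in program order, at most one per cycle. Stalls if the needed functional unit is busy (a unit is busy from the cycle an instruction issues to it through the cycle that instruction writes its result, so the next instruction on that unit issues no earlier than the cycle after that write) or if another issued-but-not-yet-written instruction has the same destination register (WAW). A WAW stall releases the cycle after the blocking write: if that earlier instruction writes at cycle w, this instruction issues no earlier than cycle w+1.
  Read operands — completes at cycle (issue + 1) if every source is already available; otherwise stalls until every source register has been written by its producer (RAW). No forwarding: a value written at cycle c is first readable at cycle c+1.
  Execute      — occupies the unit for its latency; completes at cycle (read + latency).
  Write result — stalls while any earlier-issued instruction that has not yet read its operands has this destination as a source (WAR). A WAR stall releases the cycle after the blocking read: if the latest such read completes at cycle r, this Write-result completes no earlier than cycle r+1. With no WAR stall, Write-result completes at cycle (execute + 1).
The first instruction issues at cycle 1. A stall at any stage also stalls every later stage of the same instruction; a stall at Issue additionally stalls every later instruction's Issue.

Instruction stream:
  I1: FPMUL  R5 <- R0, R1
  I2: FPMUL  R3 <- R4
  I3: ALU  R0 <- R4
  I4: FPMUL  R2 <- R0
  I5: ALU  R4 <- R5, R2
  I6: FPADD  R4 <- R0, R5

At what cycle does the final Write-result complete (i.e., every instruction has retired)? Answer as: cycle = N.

I1  is:1  ro:2  ex:7  wr:8
I2  is:9  ro:10  ex:15  wr:16  — struct: FPMUL busy until I1 writes@8
I3  is:10  ro:11  ex:12  wr:13
I4  is:17  ro:18  ex:23  wr:24  — struct: FPMUL busy until I2 writes@16
I5  is:18  ro:25  ex:26  wr:27  — RAW R2: wait I4 write@24
I6  is:28  ro:29  ex:32  wr:33  — WAW R4: wait I5 write@27

cycle = 33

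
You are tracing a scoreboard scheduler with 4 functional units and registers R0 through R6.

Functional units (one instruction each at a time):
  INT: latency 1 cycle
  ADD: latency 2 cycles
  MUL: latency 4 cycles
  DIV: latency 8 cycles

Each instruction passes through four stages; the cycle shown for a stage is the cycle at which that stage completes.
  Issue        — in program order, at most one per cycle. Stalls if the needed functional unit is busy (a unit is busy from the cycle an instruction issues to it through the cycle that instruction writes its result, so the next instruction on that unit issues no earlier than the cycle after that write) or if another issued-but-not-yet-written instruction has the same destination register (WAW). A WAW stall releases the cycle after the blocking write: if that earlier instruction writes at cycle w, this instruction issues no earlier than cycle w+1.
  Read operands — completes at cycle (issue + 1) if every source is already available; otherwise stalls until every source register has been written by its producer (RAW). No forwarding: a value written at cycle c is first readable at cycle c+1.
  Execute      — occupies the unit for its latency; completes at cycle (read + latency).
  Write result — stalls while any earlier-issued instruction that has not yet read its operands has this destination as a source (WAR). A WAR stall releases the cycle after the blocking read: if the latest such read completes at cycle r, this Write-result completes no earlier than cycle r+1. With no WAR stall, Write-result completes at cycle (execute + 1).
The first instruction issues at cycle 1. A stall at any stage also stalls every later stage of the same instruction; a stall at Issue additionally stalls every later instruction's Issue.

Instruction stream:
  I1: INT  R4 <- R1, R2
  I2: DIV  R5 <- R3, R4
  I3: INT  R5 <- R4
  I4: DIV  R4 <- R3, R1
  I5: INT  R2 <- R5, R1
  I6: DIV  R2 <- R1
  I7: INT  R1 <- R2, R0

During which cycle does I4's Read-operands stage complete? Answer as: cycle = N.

c1: I1 dispatched to INT
c2: I1 operands ready | I2 dispatched to DIV
c3: I1 complete
c4: R4←I1
c5: I2 operands ready
c13: I2 complete
c14: R5←I2
c15: I3 dispatched to INT
c16: I3 operands ready | I4 dispatched to DIV
c17: I3 complete | I4 operands ready
c18: R5←I3
c19: I5 dispatched to INT
c20: I5 operands ready
c21: I5 complete
c22: R2←I5
c25: I4 complete
c26: R4←I4
c27: I6 dispatched to DIV
c28: I6 operands ready | I7 dispatched to INT
c36: I6 complete
c37: R2←I6
c38: I7 operands ready
c39: I7 complete
c40: R1←I7

cycle = 17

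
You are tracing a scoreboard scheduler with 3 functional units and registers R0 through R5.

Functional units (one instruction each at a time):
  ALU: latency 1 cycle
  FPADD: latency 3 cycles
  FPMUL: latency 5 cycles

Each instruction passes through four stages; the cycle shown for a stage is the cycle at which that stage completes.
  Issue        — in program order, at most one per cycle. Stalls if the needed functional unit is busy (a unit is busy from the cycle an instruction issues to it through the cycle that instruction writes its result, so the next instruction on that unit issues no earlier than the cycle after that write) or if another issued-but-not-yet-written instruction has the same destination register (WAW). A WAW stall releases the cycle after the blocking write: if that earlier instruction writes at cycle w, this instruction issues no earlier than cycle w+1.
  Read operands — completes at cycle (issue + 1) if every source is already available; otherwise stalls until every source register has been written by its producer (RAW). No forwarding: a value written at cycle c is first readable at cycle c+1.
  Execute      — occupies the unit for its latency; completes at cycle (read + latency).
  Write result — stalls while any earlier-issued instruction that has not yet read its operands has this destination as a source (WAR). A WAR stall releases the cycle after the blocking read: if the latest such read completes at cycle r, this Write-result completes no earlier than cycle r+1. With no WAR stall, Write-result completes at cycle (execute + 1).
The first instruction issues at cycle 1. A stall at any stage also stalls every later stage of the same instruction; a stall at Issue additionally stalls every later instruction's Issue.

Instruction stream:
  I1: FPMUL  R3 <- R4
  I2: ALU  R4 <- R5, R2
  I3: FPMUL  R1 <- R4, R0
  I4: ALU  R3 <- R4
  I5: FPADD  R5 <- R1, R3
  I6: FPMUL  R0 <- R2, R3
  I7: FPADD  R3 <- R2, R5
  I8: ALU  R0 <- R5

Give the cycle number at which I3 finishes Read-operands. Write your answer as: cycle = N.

cycle = 10

I1 -> (1, 2, 7, 8)
I2 -> (2, 3, 4, 5)
I3 -> (9, 10, 15, 16)  // struct: FPMUL busy until I1 writes@8
I4 -> (10, 11, 12, 13)
I5 -> (11, 17, 20, 21)  // RAW R1: wait I3 write@16
I6 -> (17, 18, 23, 24)  // struct: FPMUL busy until I3 writes@16
I7 -> (22, 23, 26, 27)  // struct: FPADD busy until I5 writes@21
I8 -> (25, 26, 27, 28)  // WAW R0: wait I6 write@24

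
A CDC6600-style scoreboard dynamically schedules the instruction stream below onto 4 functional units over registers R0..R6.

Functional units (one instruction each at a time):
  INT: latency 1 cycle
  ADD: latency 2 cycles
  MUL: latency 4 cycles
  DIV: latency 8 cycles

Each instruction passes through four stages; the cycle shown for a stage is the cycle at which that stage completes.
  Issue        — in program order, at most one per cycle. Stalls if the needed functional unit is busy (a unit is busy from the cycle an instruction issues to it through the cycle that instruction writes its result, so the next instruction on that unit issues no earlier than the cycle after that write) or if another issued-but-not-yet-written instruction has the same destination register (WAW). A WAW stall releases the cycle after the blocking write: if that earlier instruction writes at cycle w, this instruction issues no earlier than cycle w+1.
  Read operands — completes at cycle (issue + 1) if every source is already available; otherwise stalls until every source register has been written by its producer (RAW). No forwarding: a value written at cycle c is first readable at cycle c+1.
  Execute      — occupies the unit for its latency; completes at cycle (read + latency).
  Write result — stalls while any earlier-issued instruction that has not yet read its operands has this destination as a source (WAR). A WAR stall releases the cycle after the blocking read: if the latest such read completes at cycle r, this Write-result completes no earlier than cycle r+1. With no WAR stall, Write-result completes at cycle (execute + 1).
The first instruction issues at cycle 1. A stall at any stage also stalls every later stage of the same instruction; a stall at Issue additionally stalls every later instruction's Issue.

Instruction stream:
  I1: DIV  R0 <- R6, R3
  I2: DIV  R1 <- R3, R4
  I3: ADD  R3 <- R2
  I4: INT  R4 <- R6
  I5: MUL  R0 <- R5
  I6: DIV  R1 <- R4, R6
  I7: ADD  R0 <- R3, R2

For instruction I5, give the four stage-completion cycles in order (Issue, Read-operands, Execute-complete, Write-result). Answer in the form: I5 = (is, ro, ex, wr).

I1 -> (1, 2, 10, 11)
I2 -> (12, 13, 21, 22)  // struct: DIV busy until I1 writes@11
I3 -> (13, 14, 16, 17)
I4 -> (14, 15, 16, 17)
I5 -> (15, 16, 20, 21)
I6 -> (23, 24, 32, 33)  // struct: DIV busy until I2 writes@22
I7 -> (24, 25, 27, 28)

I5 = (15, 16, 20, 21)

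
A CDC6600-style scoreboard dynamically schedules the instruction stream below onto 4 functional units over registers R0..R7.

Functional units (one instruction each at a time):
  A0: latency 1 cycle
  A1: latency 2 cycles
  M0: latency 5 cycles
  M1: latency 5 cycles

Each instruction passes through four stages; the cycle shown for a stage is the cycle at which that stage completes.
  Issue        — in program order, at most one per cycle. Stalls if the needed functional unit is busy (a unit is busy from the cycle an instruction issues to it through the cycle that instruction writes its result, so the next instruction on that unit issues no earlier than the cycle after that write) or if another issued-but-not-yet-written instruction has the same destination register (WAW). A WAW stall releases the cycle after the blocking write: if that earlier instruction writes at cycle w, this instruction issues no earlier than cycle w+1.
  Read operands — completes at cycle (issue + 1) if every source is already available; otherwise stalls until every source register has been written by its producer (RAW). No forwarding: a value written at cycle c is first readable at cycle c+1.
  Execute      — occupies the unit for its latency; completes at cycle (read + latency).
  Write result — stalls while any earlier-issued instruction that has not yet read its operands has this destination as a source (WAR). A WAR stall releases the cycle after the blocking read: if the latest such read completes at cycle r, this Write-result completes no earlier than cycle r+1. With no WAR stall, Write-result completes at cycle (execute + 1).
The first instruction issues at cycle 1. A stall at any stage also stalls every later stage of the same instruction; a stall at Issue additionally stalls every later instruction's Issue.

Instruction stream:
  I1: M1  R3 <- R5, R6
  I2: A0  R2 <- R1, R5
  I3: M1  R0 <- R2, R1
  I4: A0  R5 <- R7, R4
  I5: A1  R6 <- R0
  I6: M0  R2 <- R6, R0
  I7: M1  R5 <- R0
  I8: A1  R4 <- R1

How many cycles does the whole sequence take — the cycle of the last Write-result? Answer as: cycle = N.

t=1  I1 dispatched to M1
t=2  I1 operands ready; I2 dispatched to A0
t=3  I2 operands ready
t=4  I2 complete
t=5  R2←I2
t=7  I1 complete
t=8  R3←I1
t=9  I3 dispatched to M1
t=10  I3 operands ready; I4 dispatched to A0
t=11  I4 operands ready; I5 dispatched to A1
t=12  I4 complete; I6 dispatched to M0
t=13  R5←I4
t=15  I3 complete
t=16  R0←I3
t=17  I5 operands ready; I7 dispatched to M1
t=18  I7 operands ready
t=19  I5 complete
t=20  R6←I5
t=21  I6 operands ready; I8 dispatched to A1
t=22  I8 operands ready
t=23  I7 complete
t=24  R5←I7; I8 complete
t=25  R4←I8
t=26  I6 complete
t=27  R2←I6

cycle = 27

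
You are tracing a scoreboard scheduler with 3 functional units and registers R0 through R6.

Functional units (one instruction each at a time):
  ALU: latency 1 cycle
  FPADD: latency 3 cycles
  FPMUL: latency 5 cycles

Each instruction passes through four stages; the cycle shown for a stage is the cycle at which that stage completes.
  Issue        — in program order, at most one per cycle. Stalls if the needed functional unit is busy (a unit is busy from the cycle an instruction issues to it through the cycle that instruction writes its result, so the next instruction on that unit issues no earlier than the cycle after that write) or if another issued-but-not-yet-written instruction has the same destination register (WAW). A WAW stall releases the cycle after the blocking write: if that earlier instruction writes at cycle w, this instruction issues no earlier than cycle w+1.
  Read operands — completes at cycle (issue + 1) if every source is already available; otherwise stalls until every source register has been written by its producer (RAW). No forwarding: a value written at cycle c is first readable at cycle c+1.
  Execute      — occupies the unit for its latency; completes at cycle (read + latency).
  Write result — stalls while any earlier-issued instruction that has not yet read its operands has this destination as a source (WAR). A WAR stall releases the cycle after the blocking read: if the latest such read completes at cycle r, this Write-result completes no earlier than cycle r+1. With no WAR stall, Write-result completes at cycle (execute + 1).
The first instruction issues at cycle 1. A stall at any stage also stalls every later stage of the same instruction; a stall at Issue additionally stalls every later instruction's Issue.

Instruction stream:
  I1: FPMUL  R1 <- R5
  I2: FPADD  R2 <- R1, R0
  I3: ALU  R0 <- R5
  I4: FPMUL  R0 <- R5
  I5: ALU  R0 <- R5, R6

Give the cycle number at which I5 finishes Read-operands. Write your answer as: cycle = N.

cycle = 20

I1: IS=1 RO=2 EX=7 WR=8
I2: IS=2 RO=9 EX=12 WR=13  [RAW R1: wait I1 write@8]
I3: IS=3 RO=4 EX=5 WR=10  [WAR R0: wait I2 read@9]
I4: IS=11 RO=12 EX=17 WR=18  [WAW R0: wait I3 write@10]
I5: IS=19 RO=20 EX=21 WR=22  [WAW R0: wait I4 write@18]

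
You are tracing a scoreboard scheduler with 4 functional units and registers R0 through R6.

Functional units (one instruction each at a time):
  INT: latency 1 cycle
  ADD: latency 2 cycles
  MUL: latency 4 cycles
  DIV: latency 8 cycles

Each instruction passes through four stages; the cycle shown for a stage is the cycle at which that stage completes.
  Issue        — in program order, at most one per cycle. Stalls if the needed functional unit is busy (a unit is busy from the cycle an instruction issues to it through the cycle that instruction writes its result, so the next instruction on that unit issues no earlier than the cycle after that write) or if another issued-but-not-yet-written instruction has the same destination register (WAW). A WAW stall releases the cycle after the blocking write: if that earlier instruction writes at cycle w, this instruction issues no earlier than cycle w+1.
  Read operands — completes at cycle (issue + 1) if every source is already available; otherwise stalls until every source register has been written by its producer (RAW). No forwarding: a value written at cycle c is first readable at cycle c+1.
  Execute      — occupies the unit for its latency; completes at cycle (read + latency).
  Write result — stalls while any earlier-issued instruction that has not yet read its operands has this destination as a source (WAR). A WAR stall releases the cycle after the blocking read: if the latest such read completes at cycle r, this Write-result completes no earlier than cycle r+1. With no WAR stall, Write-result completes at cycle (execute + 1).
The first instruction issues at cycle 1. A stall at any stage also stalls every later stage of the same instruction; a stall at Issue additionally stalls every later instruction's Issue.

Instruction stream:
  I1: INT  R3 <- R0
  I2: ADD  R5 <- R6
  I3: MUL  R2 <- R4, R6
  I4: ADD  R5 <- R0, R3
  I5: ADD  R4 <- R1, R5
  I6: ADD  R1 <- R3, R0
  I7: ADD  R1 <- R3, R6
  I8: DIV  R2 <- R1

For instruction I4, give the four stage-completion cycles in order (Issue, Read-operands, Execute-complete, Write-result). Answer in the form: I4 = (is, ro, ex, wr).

I4 = (7, 8, 10, 11)

I1 -> (1, 2, 3, 4)
I2 -> (2, 3, 5, 6)
I3 -> (3, 4, 8, 9)
I4 -> (7, 8, 10, 11)  // struct: ADD busy until I2 writes@6
I5 -> (12, 13, 15, 16)  // struct: ADD busy until I4 writes@11
I6 -> (17, 18, 20, 21)  // struct: ADD busy until I5 writes@16
I7 -> (22, 23, 25, 26)  // struct: ADD busy until I6 writes@21
I8 -> (23, 27, 35, 36)  // RAW R1: wait I7 write@26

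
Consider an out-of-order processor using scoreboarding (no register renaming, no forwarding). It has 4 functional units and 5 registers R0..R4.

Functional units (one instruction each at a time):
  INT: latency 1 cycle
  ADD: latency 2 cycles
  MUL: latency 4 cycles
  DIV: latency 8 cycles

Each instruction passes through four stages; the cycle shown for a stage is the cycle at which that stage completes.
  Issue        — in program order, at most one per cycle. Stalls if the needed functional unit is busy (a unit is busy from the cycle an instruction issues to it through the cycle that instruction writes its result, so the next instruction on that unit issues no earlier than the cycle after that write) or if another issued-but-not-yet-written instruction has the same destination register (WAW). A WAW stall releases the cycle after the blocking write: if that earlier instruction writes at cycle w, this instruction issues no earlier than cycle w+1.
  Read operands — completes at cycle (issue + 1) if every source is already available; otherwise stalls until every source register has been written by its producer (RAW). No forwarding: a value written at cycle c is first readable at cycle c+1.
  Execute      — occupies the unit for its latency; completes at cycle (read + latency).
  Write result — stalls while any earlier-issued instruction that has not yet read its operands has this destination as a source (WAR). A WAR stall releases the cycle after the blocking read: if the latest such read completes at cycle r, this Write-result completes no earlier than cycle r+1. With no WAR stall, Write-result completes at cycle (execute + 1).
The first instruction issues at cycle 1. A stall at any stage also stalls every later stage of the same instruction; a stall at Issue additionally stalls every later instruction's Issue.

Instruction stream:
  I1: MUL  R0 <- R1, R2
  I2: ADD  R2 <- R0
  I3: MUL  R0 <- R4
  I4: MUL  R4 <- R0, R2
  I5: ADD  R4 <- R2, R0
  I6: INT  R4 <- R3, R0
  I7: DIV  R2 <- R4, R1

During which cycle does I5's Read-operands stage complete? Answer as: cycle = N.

cycle = 23

1) issue 1, read 2, done 6, write 7
2) issue 2, read 8, done 10, write 11  <RAW R0: wait I1 write@7>
3) issue 8, read 9, done 13, write 14  <struct: MUL busy until I1 writes@7>
4) issue 15, read 16, done 20, write 21  <struct: MUL busy until I3 writes@14>
5) issue 22, read 23, done 25, write 26  <WAW R4: wait I4 write@21>
6) issue 27, read 28, done 29, write 30  <WAW R4: wait I5 write@26>
7) issue 28, read 31, done 39, write 40  <RAW R4: wait I6 write@30>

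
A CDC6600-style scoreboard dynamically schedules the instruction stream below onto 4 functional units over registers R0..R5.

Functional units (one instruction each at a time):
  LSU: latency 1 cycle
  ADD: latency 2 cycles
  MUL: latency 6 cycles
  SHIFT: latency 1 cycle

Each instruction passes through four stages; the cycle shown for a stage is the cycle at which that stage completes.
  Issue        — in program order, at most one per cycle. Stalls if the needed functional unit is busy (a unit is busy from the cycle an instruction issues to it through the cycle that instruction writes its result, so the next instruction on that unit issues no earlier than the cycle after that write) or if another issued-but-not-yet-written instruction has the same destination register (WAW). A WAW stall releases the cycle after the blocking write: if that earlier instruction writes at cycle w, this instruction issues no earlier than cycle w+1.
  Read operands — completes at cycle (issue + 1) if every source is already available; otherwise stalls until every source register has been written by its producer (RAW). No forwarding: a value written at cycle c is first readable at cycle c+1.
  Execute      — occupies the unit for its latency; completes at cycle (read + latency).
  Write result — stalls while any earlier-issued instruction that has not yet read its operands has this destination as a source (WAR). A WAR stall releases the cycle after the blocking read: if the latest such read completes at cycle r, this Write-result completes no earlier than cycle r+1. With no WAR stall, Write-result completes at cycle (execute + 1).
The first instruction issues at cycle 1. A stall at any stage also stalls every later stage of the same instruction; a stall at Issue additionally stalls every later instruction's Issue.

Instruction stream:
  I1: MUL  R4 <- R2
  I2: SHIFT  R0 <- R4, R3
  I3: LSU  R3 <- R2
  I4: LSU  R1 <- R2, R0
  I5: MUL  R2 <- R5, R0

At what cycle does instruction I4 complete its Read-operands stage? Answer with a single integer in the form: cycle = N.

cycle = 13

I1  is:1  ro:2  ex:8  wr:9
I2  is:2  ro:10  ex:11  wr:12  — RAW R4: wait I1 write@9
I3  is:3  ro:4  ex:5  wr:11  — WAR R3: wait I2 read@10
I4  is:12  ro:13  ex:14  wr:15  — struct: LSU busy until I3 writes@11
I5  is:13  ro:14  ex:20  wr:21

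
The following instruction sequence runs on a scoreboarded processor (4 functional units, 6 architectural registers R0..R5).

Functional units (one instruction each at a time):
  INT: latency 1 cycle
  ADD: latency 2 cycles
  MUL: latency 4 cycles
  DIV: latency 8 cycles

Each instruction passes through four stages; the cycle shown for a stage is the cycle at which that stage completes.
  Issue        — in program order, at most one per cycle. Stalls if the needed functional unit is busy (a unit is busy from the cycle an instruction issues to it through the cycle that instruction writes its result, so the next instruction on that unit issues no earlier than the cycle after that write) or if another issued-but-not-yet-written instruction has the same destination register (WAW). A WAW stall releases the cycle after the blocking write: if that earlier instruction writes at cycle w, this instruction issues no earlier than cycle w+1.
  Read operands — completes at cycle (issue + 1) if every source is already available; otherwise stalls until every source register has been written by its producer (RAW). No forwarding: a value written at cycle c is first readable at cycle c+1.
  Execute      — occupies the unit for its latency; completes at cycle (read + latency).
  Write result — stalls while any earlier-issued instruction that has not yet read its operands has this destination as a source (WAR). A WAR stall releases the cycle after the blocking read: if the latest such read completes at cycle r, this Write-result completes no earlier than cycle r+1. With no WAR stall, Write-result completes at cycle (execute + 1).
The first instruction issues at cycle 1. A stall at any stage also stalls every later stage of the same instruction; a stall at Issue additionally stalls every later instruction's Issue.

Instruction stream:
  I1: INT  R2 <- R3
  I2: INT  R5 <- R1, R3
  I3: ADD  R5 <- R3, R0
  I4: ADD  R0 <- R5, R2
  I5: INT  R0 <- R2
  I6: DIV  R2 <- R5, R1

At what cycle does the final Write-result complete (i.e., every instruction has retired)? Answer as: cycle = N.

cycle = 30

I1 -> (1, 2, 3, 4)
I2 -> (5, 6, 7, 8)  // struct: INT busy until I1 writes@4
I3 -> (9, 10, 12, 13)  // WAW R5: wait I2 write@8
I4 -> (14, 15, 17, 18)  // struct: ADD busy until I3 writes@13
I5 -> (19, 20, 21, 22)  // WAW R0: wait I4 write@18
I6 -> (20, 21, 29, 30)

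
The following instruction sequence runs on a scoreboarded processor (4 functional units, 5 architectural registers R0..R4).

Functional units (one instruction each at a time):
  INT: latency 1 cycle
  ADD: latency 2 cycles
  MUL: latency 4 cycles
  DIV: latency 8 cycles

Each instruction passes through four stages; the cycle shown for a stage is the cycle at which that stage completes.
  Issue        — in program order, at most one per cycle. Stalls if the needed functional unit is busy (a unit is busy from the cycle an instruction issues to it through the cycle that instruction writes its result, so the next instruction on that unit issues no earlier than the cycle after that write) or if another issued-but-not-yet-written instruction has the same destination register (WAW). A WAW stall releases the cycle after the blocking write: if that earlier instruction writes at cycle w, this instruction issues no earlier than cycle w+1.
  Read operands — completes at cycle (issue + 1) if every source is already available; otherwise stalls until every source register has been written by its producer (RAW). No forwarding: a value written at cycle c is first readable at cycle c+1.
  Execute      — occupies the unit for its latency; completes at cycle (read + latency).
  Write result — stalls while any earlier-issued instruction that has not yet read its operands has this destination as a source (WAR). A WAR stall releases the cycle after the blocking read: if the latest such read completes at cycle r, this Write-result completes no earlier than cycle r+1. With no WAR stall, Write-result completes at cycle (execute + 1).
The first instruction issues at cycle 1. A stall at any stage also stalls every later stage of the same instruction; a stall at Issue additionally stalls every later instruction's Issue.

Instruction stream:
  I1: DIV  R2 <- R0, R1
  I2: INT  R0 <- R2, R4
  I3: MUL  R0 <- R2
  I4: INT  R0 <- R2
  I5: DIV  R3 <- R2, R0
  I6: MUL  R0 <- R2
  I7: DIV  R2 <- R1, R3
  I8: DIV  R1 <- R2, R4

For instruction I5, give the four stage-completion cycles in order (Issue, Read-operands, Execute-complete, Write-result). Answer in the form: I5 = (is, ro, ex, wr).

I5 = (23, 26, 34, 35)

c1: issue I1 (DIV)
c2: I1 read-ops | issue I2 (INT)
c10: I1 finished on DIV
c11: I1→R2
c12: I2 read-ops
c13: I2 finished on INT
c14: I2→R0
c15: issue I3 (MUL)
c16: I3 read-ops
c20: I3 finished on MUL
c21: I3→R0
c22: issue I4 (INT)
c23: I4 read-ops | issue I5 (DIV)
c24: I4 finished on INT
c25: I4→R0
c26: I5 read-ops | issue I6 (MUL)
c27: I6 read-ops
c31: I6 finished on MUL
c32: I6→R0
c34: I5 finished on DIV
c35: I5→R3
c36: issue I7 (DIV)
c37: I7 read-ops
c45: I7 finished on DIV
c46: I7→R2
c47: issue I8 (DIV)
c48: I8 read-ops
c56: I8 finished on DIV
c57: I8→R1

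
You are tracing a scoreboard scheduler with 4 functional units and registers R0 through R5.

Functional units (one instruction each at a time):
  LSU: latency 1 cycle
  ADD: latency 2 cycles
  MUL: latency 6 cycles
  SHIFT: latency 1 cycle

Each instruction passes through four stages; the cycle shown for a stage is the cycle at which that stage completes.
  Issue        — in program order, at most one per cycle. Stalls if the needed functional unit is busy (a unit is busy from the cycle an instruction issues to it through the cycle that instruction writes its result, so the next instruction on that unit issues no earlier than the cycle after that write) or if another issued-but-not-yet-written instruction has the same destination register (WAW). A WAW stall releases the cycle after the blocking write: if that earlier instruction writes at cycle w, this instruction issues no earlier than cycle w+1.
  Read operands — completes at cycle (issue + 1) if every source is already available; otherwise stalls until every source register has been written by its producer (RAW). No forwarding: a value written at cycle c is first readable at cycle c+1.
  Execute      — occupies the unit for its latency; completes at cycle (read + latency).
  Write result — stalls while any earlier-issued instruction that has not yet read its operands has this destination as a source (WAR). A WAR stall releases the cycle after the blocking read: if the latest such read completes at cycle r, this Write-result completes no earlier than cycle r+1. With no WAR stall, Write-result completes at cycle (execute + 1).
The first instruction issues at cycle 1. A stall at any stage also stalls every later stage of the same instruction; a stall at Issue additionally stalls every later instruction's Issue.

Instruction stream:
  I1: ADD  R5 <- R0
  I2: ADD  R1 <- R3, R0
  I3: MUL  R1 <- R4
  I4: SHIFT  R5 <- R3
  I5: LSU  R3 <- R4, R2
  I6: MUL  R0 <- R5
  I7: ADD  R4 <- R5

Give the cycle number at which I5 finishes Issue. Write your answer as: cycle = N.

I1 -> (1, 2, 4, 5)
I2 -> (6, 7, 9, 10)  // struct: ADD busy until I1 writes@5
I3 -> (11, 12, 18, 19)  // WAW R1: wait I2 write@10
I4 -> (12, 13, 14, 15)
I5 -> (13, 14, 15, 16)
I6 -> (20, 21, 27, 28)  // struct: MUL busy until I3 writes@19
I7 -> (21, 22, 24, 25)

cycle = 13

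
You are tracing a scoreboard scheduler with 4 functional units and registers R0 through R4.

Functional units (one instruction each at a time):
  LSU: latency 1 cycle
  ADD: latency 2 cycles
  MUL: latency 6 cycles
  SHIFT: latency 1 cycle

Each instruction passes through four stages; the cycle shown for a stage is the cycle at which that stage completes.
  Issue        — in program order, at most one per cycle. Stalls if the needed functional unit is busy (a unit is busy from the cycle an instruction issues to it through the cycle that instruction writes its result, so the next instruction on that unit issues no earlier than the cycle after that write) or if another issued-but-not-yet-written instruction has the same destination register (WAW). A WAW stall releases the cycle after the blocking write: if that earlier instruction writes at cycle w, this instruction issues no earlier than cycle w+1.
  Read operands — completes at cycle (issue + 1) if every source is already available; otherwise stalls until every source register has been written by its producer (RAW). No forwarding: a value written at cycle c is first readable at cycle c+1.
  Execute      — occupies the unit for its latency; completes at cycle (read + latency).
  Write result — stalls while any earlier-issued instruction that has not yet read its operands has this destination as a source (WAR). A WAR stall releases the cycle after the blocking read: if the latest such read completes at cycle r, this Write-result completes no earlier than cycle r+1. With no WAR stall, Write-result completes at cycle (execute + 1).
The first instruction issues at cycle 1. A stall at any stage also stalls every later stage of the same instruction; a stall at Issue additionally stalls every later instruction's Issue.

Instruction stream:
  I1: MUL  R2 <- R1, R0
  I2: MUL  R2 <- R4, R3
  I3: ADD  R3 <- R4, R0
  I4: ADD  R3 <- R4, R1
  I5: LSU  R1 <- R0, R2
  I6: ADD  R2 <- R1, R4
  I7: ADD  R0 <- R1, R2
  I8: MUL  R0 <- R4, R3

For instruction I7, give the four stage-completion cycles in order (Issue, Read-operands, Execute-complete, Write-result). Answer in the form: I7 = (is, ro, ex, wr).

I7 = (26, 27, 29, 30)

cycle 1: I1 dispatched to MUL
cycle 2: I1 operands ready
cycle 8: I1 complete
cycle 9: R2←I1
cycle 10: I2 dispatched to MUL
cycle 11: I2 operands ready, I3 dispatched to ADD
cycle 12: I3 operands ready
cycle 14: I3 complete
cycle 15: R3←I3
cycle 16: I4 dispatched to ADD
cycle 17: I2 complete, I4 operands ready, I5 dispatched to LSU
cycle 18: R2←I2
cycle 19: I4 complete, I5 operands ready
cycle 20: R3←I4, I5 complete
cycle 21: R1←I5, I6 dispatched to ADD
cycle 22: I6 operands ready
cycle 24: I6 complete
cycle 25: R2←I6
cycle 26: I7 dispatched to ADD
cycle 27: I7 operands ready
cycle 29: I7 complete
cycle 30: R0←I7
cycle 31: I8 dispatched to MUL
cycle 32: I8 operands ready
cycle 38: I8 complete
cycle 39: R0←I8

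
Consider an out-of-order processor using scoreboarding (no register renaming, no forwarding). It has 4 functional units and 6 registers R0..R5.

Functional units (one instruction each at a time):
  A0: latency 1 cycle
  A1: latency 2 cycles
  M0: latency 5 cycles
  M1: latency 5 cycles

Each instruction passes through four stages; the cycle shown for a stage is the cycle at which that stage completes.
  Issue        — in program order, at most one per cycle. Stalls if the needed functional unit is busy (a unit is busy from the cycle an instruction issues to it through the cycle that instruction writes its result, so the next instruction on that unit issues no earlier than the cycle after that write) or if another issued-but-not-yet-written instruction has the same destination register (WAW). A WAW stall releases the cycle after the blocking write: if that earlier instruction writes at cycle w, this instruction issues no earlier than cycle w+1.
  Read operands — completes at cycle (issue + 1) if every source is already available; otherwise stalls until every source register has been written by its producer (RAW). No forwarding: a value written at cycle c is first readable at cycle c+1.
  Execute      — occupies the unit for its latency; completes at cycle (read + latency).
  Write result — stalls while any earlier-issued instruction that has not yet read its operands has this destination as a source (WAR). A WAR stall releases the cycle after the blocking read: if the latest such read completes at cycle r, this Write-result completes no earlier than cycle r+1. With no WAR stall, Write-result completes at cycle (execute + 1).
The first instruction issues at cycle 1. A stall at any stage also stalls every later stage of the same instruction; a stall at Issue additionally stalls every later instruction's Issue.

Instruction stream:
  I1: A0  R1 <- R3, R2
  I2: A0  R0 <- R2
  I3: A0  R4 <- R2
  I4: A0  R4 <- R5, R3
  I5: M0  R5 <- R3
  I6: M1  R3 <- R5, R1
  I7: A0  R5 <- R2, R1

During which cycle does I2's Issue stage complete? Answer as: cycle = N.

cycle = 5

t=1  I1 issues→A0
t=2  I1 reads
t=3  I1 exec-done
t=4  I1 writes R1
t=5  I2 issues→A0
t=6  I2 reads
t=7  I2 exec-done
t=8  I2 writes R0
t=9  I3 issues→A0
t=10  I3 reads
t=11  I3 exec-done
t=12  I3 writes R4
t=13  I4 issues→A0
t=14  I4 reads, I5 issues→M0
t=15  I4 exec-done, I5 reads, I6 issues→M1
t=16  I4 writes R4
t=20  I5 exec-done
t=21  I5 writes R5
t=22  I6 reads, I7 issues→A0
t=23  I7 reads
t=24  I7 exec-done
t=25  I7 writes R5
t=27  I6 exec-done
t=28  I6 writes R3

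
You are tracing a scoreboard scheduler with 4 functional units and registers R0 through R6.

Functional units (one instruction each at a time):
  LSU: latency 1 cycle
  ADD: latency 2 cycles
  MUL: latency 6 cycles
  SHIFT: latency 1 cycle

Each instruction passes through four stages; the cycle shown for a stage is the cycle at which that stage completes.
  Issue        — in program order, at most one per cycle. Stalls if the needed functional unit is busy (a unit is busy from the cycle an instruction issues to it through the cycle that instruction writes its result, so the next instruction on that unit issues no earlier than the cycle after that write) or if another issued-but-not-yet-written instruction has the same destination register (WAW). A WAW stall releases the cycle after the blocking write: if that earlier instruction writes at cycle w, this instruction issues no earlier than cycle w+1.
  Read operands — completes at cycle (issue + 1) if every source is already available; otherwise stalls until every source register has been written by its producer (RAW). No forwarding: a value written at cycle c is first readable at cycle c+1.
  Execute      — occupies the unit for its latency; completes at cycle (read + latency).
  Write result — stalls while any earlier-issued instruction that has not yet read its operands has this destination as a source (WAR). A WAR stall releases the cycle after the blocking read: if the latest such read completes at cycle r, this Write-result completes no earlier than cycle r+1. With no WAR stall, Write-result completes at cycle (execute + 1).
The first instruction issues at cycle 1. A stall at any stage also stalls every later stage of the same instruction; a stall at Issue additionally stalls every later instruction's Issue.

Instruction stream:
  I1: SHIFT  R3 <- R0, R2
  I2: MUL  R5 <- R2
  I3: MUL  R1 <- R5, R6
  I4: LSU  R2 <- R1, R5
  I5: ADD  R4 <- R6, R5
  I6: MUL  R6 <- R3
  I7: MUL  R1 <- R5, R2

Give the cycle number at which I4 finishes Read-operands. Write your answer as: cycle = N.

[I1] 1/2/3/4
[I2] 2/3/9/10
[I3] 11/12/18/19  (struct: MUL busy until I2 writes@10)
[I4] 12/20/21/22  (RAW R1: wait I3 write@19)
[I5] 13/14/16/17
[I6] 20/21/27/28  (struct: MUL busy until I3 writes@19)
[I7] 29/30/36/37  (struct: MUL busy until I6 writes@28)

cycle = 20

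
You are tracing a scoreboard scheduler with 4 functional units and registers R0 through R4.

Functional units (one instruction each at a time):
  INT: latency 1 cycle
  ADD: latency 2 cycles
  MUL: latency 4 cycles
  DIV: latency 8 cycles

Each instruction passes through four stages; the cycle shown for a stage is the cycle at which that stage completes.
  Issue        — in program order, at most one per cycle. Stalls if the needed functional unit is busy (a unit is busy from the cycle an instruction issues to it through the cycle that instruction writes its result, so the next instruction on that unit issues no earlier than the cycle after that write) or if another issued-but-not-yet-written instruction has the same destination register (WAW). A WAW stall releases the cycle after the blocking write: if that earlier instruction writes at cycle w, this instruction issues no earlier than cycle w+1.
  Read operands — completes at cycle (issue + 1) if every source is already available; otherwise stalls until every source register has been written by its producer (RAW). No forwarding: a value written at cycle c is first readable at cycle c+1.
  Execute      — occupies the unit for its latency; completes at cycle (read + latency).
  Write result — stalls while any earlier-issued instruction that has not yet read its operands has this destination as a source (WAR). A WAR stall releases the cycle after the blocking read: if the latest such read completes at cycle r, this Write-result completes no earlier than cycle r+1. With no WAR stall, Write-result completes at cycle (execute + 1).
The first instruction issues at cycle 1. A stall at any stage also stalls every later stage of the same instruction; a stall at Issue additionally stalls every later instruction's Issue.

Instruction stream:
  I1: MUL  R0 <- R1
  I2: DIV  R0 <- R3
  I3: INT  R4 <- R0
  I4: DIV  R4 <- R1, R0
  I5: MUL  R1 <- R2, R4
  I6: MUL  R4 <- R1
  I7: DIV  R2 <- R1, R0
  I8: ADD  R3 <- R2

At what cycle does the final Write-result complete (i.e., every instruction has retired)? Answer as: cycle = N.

[I1] 1/2/6/7
[I2] 8/9/17/18  (WAW R0: wait I1 write@7)
[I3] 9/19/20/21  (RAW R0: wait I2 write@18)
[I4] 22/23/31/32  (WAW R4: wait I3 write@21)
[I5] 23/33/37/38  (RAW R4: wait I4 write@32)
[I6] 39/40/44/45  (struct: MUL busy until I5 writes@38)
[I7] 40/41/49/50
[I8] 41/51/53/54  (RAW R2: wait I7 write@50)

cycle = 54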